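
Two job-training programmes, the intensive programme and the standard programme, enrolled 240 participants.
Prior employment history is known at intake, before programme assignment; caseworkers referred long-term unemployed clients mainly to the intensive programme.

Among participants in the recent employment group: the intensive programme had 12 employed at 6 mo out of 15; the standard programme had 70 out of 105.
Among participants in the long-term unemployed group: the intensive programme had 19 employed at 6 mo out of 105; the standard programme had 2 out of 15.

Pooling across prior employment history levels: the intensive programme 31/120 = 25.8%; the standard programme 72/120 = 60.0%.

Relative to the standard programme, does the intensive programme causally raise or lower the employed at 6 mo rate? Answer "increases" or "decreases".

Within every prior employment history level the intensive programme has the higher rate, yet pooled the standard programme does — Simpson's reversal.
Prior employment history is set before the programme has any effect — it is not caused by the programme — and it independently drives the outcome. That makes it a confounder, so the causal comparison is within prior employment history levels.
Within each level — recent employment: 80.0% vs 66.7%; long-term unemployed: 18.1% vs 13.3% — the intensive programme is higher every time.

increases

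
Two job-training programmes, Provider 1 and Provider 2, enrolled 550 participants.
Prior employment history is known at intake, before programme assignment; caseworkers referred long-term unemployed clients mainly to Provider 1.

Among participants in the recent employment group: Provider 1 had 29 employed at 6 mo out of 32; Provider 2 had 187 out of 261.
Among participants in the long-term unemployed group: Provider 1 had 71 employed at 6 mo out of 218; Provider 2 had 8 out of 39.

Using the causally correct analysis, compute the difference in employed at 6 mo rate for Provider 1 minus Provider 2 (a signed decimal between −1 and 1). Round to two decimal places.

Provider 1 is higher inside every prior employment history stratum but Provider 2 is higher in aggregate. Whether to stratify depends on how prior employment history relates to the programme.
Nothing the programme does changes prior employment history; the imbalance is an allocation artefact. With prior employment history also predicting the outcome, the pooled figure is confounded, and the within-stratum comparison is the causal one.
Adjusting over the population distribution of prior employment history: 0.533·(0.906−0.716) + 0.467·(0.326−0.205) = +0.157.

+0.16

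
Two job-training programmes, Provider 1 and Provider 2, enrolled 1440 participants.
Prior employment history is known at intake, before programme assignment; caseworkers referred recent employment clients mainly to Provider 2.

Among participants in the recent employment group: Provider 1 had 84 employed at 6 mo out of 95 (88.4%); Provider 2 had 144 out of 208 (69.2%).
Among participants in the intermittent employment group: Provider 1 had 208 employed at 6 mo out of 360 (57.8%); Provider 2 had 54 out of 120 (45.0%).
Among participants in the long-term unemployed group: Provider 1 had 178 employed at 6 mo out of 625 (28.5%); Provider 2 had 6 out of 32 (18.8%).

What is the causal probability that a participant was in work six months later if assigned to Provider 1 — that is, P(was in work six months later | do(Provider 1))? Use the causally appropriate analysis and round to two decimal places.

Within every prior employment history level Provider 1 has the higher rate, yet pooled Provider 2 does — Simpson's reversal.
Nothing the programme does changes prior employment history; the imbalance is an allocation artefact. With prior employment history also predicting the outcome, the pooled figure is confounded, and the within-stratum comparison is the causal one.
Standardising Provider 1 to the population prior employment history mix: 0.210·84/95 + 0.333·208/360 + 0.456·178/625 = 0.509.

0.51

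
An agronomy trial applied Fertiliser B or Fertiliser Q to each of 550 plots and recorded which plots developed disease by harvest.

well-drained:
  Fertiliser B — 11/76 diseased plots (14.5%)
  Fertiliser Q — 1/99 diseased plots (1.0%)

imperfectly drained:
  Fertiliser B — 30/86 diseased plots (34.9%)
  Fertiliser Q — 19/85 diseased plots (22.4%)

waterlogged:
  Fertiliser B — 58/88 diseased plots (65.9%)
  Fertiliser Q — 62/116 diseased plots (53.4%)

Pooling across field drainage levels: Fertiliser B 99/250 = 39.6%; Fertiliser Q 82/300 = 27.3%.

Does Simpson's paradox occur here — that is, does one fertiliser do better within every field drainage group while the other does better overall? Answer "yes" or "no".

Within each field drainage level (well-drained 14.5% vs 1.0%; imperfectly drained 34.9% vs 22.4%; waterlogged 65.9% vs 53.4%), Fertiliser Q has the lower rate every time. Pooled: 39.6% vs 27.3% — Fertiliser Q has the lower rate overall. They agree.

no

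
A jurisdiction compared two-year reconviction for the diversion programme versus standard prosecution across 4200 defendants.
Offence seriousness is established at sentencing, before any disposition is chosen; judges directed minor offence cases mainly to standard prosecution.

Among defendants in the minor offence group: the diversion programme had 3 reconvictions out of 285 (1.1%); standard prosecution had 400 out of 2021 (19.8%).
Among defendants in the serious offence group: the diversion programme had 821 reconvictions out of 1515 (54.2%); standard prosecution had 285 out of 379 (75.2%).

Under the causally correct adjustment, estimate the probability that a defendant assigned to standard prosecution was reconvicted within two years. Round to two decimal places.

0.45

The imbalance in offence seriousness arose from how defendants were allocated, not from anything the disposition did; and offence seriousness independently affects the outcome. The pooled gap is confounded — condition on offence seriousness.
Standardising standard prosecution to the population offence seriousness mix: 0.549·400/2021 + 0.451·285/379 = 0.448.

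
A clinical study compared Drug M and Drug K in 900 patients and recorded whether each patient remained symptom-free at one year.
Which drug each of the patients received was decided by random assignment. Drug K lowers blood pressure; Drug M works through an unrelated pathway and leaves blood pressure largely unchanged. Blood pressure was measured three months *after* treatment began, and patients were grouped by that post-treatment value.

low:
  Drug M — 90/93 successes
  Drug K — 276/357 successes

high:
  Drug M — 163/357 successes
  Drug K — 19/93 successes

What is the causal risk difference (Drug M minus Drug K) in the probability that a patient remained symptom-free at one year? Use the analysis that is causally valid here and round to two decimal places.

-0.09

The blood pressure-specific comparison favours Drug M throughout, but the pooled figures favour Drug K. The question is whether to condition on blood pressure.
Because the drug influences blood pressure, blood pressure is a post-treatment mediator, not a confounder. Stratifying on it would bias the estimate; the causal effect is the crude pooled difference.
The causal difference is the pooled difference: 0.562 − 0.656 = -0.093.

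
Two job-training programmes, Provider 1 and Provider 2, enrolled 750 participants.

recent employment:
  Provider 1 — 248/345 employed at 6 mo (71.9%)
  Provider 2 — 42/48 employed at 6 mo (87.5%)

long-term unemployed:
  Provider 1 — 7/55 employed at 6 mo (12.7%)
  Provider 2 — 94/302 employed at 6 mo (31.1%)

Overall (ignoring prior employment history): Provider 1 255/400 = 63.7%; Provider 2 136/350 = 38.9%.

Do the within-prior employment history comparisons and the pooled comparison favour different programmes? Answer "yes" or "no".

Within each prior employment history level (recent employment 71.9% vs 87.5%; long-term unemployed 12.7% vs 31.1%), Provider 2 has the higher rate every time. Pooled: 63.7% vs 38.9% — Provider 1 has the higher rate overall. The two comparisons disagree.

yes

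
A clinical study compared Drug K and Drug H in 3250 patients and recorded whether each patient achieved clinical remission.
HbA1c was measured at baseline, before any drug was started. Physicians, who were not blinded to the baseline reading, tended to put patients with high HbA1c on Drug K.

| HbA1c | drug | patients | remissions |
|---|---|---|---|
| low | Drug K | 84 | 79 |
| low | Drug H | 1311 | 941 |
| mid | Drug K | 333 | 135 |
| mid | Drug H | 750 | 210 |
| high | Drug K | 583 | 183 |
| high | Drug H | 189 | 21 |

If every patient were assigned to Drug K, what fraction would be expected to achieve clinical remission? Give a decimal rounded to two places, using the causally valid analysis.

0.61

Since HbA1c is a pre-existing factor (not a product of the drug) and it affects the outcome on its own, it is a confounder. The stratified rates, not the pooled rate, identify the causal effect.
Standardising Drug K to the population HbA1c mix: 0.429·79/84 + 0.333·135/333 + 0.238·183/583 = 0.613.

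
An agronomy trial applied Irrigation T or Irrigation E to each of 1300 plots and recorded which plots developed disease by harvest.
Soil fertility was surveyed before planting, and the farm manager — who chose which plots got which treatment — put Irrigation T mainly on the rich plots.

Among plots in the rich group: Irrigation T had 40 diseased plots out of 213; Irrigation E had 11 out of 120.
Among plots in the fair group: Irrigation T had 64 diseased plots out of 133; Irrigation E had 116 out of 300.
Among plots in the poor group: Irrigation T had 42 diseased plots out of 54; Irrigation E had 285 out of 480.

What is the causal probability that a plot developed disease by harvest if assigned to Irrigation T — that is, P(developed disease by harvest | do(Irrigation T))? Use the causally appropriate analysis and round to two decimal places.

Nothing the irrigation does changes soil fertility; the imbalance is an allocation artefact. With soil fertility also predicting the outcome, the pooled figure is confounded, and the within-stratum comparison is the causal one.
Standardising Irrigation T to the population soil fertility mix: 0.256·40/213 + 0.333·64/133 + 0.411·42/54 = 0.528.

0.53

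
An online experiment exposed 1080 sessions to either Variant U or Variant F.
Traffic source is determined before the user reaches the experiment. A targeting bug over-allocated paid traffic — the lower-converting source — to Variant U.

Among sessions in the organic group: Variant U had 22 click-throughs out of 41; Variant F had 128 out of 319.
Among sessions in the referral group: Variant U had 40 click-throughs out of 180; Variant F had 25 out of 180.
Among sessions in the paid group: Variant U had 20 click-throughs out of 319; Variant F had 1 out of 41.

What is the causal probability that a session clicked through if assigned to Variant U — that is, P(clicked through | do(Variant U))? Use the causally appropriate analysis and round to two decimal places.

Traffic source is set before the variant has any effect — it is not caused by the variant — and it independently drives the outcome. That makes it a confounder, so the causal comparison is within traffic source levels.
Standardising Variant U to the population traffic source mix: 0.333·22/41 + 0.333·40/180 + 0.333·20/319 = 0.274.

0.27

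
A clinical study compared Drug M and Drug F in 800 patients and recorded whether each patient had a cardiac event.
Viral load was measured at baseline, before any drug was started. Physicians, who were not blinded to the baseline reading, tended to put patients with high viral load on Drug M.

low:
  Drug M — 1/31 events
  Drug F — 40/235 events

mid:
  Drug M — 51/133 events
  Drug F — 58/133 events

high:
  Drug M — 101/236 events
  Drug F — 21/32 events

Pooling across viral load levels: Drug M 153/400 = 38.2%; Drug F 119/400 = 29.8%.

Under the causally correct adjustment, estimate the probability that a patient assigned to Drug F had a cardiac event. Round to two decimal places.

Nothing the drug does changes viral load; the imbalance is an allocation artefact. With viral load also predicting the outcome, the pooled figure is confounded, and the within-stratum comparison is the causal one.
Standardising Drug F to the population viral load mix: 0.333·40/235 + 0.333·58/133 + 0.335·21/32 = 0.421.

0.42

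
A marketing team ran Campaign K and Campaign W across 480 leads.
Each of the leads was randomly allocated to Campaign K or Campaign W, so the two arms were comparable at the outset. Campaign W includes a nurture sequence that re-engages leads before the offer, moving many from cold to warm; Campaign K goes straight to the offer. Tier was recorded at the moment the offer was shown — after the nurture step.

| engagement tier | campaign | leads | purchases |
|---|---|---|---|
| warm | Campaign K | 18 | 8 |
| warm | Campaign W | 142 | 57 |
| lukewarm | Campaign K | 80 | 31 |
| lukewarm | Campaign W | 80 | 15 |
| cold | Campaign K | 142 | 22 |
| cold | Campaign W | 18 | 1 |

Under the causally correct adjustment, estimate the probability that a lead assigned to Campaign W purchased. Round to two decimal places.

0.30

Engagement tier here is a post-treatment variable shaped by the campaign; conditioning on it would introduce bias rather than remove it. The overall comparison is the causal one.
So P(outcome | do(Campaign W)) is just the pooled rate for Campaign W: 73/240 = 0.304.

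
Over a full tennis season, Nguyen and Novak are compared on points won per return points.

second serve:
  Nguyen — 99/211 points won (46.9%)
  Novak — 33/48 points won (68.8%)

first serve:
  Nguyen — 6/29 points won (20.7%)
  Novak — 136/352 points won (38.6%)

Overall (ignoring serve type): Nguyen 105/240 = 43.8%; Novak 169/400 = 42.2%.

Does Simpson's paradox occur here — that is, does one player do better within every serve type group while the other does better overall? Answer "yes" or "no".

yes

Within each serve type level (second serve 46.9% vs 68.8%; first serve 20.7% vs 38.6%), Novak has the higher rate every time. Pooled: 43.8% vs 42.2% — Nguyen has the higher rate overall. The two comparisons disagree.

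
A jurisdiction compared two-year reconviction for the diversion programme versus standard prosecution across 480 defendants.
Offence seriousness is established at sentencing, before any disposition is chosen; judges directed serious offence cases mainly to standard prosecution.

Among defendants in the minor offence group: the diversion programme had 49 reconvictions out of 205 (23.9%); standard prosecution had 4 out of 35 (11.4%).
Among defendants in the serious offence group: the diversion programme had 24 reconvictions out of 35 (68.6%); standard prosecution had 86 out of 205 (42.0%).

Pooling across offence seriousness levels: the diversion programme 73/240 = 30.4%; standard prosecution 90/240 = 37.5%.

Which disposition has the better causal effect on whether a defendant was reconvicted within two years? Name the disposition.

standard prosecution

Since offence seriousness is a pre-existing factor (not a product of the disposition) and it affects the outcome on its own, it is a confounder. The stratified rates, not the pooled rate, identify the causal effect.
Within each level — minor offence: 23.9% vs 11.4%; serious offence: 68.6% vs 42.0% — standard prosecution is lower every time.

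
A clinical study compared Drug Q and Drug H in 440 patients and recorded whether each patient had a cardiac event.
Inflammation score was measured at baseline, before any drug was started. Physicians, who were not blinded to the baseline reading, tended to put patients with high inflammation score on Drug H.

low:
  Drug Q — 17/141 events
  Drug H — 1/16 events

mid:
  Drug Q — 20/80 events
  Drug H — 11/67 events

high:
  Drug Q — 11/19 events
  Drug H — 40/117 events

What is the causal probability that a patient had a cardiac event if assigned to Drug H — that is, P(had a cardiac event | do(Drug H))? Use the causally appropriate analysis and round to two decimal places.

0.18

Inflammation score differs across drugs for reasons unrelated to any effect of the drug itself, and it separately predicts the outcome — a classic confounder. We must compare within inflammation score levels.
Standardising Drug H to the population inflammation score mix: 0.357·1/16 + 0.334·11/67 + 0.309·40/117 = 0.183.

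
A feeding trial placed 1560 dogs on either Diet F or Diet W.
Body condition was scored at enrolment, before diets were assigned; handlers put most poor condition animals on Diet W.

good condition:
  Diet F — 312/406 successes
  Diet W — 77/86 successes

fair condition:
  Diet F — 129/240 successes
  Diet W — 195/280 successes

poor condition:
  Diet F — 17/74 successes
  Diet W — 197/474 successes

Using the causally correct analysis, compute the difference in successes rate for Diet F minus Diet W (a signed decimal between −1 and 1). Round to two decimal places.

Since starting body condition is a pre-existing factor (not a product of the diet) and it affects the outcome on its own, it is a confounder. The stratified rates, not the pooled rate, identify the causal effect.
Adjusting over the population distribution of starting body condition: 0.315·(0.768−0.895) + 0.333·(0.537−0.696) + 0.351·(0.230−0.416) = -0.158.

-0.16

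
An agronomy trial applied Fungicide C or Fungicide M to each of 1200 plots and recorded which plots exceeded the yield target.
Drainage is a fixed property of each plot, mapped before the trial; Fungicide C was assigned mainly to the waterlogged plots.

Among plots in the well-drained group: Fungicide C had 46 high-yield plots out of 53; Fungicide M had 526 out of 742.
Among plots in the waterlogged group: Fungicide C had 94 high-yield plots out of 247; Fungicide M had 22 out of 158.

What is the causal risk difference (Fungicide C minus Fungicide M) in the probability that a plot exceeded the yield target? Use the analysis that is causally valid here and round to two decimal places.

+0.19

The imbalance in field drainage arose from how plots were allocated, not from anything the fungicide did; and field drainage independently affects the outcome. The pooled gap is confounded — condition on field drainage.
Adjusting over the population distribution of field drainage: 0.662·(0.868−0.709) + 0.338·(0.381−0.139) = +0.187.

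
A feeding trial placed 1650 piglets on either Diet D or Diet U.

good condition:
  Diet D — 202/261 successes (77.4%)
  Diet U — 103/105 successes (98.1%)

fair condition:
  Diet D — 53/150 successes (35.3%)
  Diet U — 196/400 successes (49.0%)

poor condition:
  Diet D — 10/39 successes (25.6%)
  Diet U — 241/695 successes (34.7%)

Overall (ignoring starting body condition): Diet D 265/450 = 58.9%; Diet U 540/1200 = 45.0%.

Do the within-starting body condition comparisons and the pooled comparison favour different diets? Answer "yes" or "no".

Within each starting body condition level (good condition 77.4% vs 98.1%; fair condition 35.3% vs 49.0%; poor condition 25.6% vs 34.7%), Diet U has the higher rate every time. Pooled: 58.9% vs 45.0% — Diet D has the higher rate overall. The two comparisons disagree.

yes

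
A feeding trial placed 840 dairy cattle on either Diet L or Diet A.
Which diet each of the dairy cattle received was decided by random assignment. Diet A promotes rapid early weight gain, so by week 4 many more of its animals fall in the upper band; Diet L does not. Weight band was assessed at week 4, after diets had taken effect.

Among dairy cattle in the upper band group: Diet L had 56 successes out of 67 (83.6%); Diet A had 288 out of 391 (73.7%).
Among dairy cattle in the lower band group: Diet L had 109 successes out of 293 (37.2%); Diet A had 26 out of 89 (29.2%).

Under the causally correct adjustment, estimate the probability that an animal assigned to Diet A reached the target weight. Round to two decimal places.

0.65

The stratified and pooled comparisons disagree (Diet L wins within each week-4 weight band; Diet A wins overall), so the answer turns on the causal role of week-4 weight band.
Week-4 weight band here is a post-treatment variable shaped by the diet; conditioning on it would introduce bias rather than remove it. The overall comparison is the causal one.
So P(outcome | do(Diet A)) is just the pooled rate for Diet A: 314/480 = 0.654.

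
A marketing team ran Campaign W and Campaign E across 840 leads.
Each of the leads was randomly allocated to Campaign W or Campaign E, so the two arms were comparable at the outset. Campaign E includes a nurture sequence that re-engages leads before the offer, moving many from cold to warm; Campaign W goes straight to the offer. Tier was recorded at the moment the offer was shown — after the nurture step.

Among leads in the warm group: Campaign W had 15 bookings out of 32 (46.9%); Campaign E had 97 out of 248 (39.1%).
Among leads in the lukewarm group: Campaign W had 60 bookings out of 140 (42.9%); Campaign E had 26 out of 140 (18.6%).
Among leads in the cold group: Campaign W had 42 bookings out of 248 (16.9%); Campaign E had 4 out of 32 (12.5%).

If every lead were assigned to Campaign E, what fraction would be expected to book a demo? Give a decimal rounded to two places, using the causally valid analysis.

The engagement tier-specific comparison favours Campaign W throughout, but the pooled figures favour Campaign E. The question is whether to condition on engagement tier.
Engagement tier is recorded after the campaign and is itself shifted by it — it sits on the causal path from campaign to outcome. Conditioning on a mediator would strip out part of the effect we want; the pooled comparison gives the total causal effect.
So P(outcome | do(Campaign E)) is just the pooled rate for Campaign E: 127/420 = 0.302.

0.30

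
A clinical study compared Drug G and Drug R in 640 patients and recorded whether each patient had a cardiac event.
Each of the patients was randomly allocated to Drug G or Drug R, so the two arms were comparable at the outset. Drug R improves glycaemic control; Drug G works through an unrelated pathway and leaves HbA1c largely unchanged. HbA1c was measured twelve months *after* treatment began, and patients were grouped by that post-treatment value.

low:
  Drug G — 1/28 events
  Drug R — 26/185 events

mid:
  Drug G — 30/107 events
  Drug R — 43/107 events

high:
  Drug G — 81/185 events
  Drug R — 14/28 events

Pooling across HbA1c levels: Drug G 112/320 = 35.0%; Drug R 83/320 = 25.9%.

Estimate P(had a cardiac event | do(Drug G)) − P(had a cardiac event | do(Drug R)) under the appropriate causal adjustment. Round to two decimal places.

+0.09

HbA1c lies on the pathway drug → HbA1c → outcome, so adjusting for it blocks the indirect effect. For the total causal effect of drug, use the unadjusted pooled rates.
The causal difference is the pooled difference: 0.350 − 0.259 = +0.091.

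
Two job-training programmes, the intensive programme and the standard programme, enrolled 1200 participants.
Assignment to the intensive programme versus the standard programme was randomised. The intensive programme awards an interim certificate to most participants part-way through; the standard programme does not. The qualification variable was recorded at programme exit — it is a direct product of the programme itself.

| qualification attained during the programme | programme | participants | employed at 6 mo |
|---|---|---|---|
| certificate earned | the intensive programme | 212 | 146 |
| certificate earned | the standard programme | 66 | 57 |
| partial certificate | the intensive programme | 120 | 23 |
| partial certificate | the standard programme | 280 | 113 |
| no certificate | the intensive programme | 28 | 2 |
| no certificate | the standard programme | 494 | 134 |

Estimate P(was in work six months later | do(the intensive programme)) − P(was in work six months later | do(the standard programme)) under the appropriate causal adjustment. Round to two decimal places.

The stratified and pooled comparisons disagree (the standard programme wins within each qualification attained during the programme; the intensive programme wins overall), so the answer turns on the causal role of qualification attained during the programme.
The distribution of qualification attained during the programme is itself part of what the programme does — it is an intermediate outcome. Holding it fixed would remove that part of the effect; the total effect is the pooled difference.
The causal difference is the pooled difference: 0.475 − 0.362 = +0.113.

+0.11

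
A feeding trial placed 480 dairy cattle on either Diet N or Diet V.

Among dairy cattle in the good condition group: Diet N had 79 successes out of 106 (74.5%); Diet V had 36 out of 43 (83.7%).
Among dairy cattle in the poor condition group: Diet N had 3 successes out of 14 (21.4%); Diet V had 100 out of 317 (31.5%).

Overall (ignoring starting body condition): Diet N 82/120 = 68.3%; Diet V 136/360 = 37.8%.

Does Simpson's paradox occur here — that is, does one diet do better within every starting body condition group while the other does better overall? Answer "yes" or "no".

yes

Within each starting body condition level (good condition 74.5% vs 83.7%; poor condition 21.4% vs 31.5%), Diet V has the higher rate every time. Pooled: 68.3% vs 37.8% — Diet N has the higher rate overall. The two comparisons disagree.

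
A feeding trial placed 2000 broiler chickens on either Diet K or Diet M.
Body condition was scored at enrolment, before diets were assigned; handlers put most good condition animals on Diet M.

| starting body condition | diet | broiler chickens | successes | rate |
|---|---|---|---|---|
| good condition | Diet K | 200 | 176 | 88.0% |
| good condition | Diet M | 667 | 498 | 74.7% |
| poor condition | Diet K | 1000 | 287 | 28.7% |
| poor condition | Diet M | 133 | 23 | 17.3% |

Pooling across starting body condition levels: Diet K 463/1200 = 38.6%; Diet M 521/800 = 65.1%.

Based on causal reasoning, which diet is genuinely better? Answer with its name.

Diet K

Since starting body condition is a pre-existing factor (not a product of the diet) and it affects the outcome on its own, it is a confounder. The stratified rates, not the pooled rate, identify the causal effect.
Within each level — good condition: 88.0% vs 74.7%; poor condition: 28.7% vs 17.3% — Diet K is higher every time.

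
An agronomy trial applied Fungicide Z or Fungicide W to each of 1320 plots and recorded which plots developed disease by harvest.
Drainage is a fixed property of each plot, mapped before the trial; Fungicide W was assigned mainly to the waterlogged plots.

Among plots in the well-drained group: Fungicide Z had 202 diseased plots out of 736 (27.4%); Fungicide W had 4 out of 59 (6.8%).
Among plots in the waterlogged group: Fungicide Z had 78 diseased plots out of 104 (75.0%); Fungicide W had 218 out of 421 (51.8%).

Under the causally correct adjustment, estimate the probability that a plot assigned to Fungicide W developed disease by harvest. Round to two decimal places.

Within every field drainage level Fungicide W has the lower rate, yet pooled Fungicide Z does — Simpson's reversal.
Field drainage differs across fungicides for reasons unrelated to any effect of the fungicide itself, and it separately predicts the outcome — a classic confounder. We must compare within field drainage levels.
Standardising Fungicide W to the population field drainage mix: 0.602·4/59 + 0.398·218/421 = 0.247.

0.25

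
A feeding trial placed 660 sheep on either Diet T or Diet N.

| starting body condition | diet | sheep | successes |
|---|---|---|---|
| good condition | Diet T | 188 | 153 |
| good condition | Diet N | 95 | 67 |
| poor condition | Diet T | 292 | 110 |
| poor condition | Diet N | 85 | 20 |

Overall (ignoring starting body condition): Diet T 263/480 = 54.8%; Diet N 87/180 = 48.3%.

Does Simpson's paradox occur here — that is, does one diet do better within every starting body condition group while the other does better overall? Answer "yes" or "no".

no

Within each starting body condition level (good condition 81.4% vs 70.5%; poor condition 37.7% vs 23.5%), Diet T has the higher rate every time. Pooled: 54.8% vs 48.3% — Diet T has the higher rate overall. They agree.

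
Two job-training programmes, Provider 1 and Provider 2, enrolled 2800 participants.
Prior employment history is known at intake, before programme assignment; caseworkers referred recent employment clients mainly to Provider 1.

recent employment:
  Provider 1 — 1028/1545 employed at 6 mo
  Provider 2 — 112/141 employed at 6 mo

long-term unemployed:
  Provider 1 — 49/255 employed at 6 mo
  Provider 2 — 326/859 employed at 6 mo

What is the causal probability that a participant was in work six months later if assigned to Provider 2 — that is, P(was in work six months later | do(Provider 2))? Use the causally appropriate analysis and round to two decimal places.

0.63

Nothing the programme does changes prior employment history; the imbalance is an allocation artefact. With prior employment history also predicting the outcome, the pooled figure is confounded, and the within-stratum comparison is the causal one.
Standardising Provider 2 to the population prior employment history mix: 0.602·112/141 + 0.398·326/859 = 0.629.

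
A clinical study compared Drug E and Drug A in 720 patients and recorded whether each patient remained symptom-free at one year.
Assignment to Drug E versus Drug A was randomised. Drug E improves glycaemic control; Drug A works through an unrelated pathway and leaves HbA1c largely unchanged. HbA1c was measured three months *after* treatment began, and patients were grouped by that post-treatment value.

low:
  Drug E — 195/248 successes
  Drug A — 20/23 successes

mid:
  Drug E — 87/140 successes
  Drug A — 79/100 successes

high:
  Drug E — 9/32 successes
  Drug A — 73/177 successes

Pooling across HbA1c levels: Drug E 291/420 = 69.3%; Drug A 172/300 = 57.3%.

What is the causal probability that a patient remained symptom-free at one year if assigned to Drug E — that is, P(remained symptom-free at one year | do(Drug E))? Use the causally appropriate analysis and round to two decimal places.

Within every HbA1c level Drug A has the higher rate, yet pooled Drug E does — Simpson's reversal.
HbA1c here is a post-treatment variable shaped by the drug; conditioning on it would introduce bias rather than remove it. The overall comparison is the causal one.
So P(outcome | do(Drug E)) is just the pooled rate for Drug E: 291/420 = 0.693.

0.69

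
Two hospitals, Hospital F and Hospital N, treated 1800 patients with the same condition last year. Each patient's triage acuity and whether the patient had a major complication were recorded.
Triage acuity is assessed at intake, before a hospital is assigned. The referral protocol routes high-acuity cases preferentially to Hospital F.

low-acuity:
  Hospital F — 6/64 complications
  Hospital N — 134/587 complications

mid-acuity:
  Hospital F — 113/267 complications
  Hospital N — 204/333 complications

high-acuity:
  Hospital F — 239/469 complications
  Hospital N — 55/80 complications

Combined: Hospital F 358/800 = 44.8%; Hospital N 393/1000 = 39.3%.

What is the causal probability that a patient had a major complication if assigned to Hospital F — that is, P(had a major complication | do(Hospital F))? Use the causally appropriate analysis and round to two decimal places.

Since triage acuity is a pre-existing factor (not a product of the hospital) and it affects the outcome on its own, it is a confounder. The stratified rates, not the pooled rate, identify the causal effect.
Standardising Hospital F to the population triage acuity mix: 0.362·6/64 + 0.333·113/267 + 0.305·239/469 = 0.330.

0.33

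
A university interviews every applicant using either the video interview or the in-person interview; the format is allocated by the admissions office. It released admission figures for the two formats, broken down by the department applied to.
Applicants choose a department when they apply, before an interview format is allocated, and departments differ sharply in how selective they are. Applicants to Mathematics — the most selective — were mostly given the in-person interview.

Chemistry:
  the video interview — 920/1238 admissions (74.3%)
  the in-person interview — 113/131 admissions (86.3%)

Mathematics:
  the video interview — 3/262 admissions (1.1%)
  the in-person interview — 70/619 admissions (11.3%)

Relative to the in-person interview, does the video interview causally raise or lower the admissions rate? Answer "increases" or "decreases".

decreases

The department-specific comparison favours the in-person interview throughout, but the pooled figures favour the video interview. The question is whether to condition on department.
Nothing the interview format does changes department; the imbalance is an allocation artefact. With department also predicting the outcome, the pooled figure is confounded, and the within-stratum comparison is the causal one.
Within each level — Chemistry: 74.3% vs 86.3%; Mathematics: 1.1% vs 11.3% — the in-person interview is higher every time.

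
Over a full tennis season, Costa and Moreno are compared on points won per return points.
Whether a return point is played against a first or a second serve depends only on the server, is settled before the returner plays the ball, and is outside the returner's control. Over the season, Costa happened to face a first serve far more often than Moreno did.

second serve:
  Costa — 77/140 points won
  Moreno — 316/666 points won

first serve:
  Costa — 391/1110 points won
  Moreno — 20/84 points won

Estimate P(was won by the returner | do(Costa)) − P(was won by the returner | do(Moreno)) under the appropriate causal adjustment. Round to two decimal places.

Since serve type is a pre-existing factor (not a product of the player) and it affects the outcome on its own, it is a confounder. The stratified rates, not the pooled rate, identify the causal effect.
Adjusting over the population distribution of serve type: 0.403·(0.550−0.474) + 0.597·(0.352−0.238) = +0.099.

+0.10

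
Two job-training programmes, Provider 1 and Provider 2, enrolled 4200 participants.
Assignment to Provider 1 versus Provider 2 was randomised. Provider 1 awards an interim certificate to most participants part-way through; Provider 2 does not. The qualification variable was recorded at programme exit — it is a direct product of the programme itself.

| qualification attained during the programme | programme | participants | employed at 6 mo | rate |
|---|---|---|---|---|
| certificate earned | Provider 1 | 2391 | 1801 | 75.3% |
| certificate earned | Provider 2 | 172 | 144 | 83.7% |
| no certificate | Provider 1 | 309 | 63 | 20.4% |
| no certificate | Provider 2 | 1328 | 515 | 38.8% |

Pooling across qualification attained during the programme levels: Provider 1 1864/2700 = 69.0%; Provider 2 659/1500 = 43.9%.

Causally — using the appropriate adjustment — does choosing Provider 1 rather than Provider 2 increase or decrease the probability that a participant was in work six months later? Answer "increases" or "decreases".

increases

Qualification attained during the programme lies on the pathway programme → qualification attained during the programme → outcome, so adjusting for it blocks the indirect effect. For the total causal effect of programme, use the unadjusted pooled rates.
Pooled: Provider 1 69.0% vs Provider 2 43.9%; Provider 1 is higher overall.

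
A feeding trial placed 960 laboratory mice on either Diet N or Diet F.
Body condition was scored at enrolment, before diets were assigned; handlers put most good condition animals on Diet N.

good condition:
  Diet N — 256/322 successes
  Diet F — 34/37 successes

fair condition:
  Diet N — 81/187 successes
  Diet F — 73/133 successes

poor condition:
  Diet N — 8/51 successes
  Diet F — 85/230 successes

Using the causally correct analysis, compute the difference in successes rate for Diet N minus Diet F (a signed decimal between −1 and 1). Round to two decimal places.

-0.15

Diet F is higher inside every starting body condition stratum but Diet N is higher in aggregate. Whether to stratify depends on how starting body condition relates to the diet.
Since starting body condition is a pre-existing factor (not a product of the diet) and it affects the outcome on its own, it is a confounder. The stratified rates, not the pooled rate, identify the causal effect.
Adjusting over the population distribution of starting body condition: 0.374·(0.795−0.919) + 0.333·(0.433−0.549) + 0.293·(0.157−0.370) = -0.147.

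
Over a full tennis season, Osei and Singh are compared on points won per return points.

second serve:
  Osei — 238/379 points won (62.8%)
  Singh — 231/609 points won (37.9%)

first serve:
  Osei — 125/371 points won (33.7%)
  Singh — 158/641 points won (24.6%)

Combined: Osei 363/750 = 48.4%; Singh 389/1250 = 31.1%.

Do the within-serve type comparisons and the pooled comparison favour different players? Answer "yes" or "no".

no

Within each serve type level (second serve 62.8% vs 37.9%; first serve 33.7% vs 24.6%), Osei has the higher rate every time. Pooled: 48.4% vs 31.1% — Osei has the higher rate overall. They agree.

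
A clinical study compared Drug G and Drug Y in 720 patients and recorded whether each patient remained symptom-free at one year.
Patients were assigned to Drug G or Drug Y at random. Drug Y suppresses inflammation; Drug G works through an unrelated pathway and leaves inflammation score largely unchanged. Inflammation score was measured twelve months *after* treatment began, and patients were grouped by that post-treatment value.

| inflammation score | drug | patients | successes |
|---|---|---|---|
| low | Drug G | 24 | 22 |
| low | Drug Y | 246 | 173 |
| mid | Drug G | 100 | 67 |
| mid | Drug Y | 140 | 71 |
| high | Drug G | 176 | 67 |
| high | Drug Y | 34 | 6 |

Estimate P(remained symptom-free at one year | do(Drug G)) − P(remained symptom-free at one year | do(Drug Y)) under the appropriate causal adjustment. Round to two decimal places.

Drug G is higher inside every inflammation score stratum but Drug Y is higher in aggregate. Whether to stratify depends on how inflammation score relates to the drug.
Inflammation score lies on the pathway drug → inflammation score → outcome, so adjusting for it blocks the indirect effect. For the total causal effect of drug, use the unadjusted pooled rates.
The causal difference is the pooled difference: 0.520 − 0.595 = -0.075.

-0.08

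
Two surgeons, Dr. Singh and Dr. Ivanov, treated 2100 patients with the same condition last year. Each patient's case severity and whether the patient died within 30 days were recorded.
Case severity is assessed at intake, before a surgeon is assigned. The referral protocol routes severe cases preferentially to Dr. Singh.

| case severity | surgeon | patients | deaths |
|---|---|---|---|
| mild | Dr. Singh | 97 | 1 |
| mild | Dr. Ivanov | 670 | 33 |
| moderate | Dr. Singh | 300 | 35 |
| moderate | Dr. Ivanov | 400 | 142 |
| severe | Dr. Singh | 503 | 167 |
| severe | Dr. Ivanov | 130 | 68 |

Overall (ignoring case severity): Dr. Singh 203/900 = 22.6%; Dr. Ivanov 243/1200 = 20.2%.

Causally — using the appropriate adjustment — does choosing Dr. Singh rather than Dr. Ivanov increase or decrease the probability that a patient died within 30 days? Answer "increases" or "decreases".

Within every case severity level Dr. Singh has the lower rate, yet pooled Dr. Ivanov does — Simpson's reversal.
The imbalance in case severity arose from how patients were allocated, not from anything the surgeon did; and case severity independently affects the outcome. The pooled gap is confounded — condition on case severity.
Within each level — mild: 1.0% vs 4.9%; moderate: 11.7% vs 35.5%; severe: 33.2% vs 52.3% — Dr. Singh is lower every time.

decreases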